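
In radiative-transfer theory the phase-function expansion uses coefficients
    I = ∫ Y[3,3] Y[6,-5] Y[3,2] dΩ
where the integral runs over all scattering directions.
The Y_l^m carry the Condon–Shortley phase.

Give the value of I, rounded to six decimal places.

Rules hold: Σm=0, L=12 even, 3≤3≤9.
N = 7·13·7 = 637
Δ = 6!·0!·6!/13! = 1/12012
Racah Σ t=3..3: t=3:−1/1296 = -1/1296
⇒ 3j(3 6 3; 0 0 0)² = 100/3003, sgn +1
Racah Σ t=0..0: t=0:+1/86400 = 1/86400
⇒ 3j(3 6 3; 3 -5 2)² = 1/26, sgn -1
4πI² = N·(3j₀)²·(3jₘ)² = 350/429
I = -1·√(0.815851/4π) = -0.25480060

-0.254801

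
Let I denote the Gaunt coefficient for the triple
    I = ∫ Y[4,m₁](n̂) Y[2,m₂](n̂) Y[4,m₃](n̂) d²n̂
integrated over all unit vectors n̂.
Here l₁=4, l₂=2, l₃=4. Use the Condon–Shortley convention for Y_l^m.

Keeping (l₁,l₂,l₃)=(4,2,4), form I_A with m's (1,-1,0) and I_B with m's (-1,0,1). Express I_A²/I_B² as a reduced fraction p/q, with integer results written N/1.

30/289

l's match ⇒ only the (l;m) 3-j factors differ between A and B.
A: triangle coeff Δ(4,2,4) = 1/13860; Σ_t [0,1]: t=0:+1/72 t=1:−1/96 = 1/288; (3j)²=1/462 [(4 2 4; 1 -1 0)], sign=+1
B: triangle coeff Δ(4,2,4) = 1/13860; Σ_t [0,2]: t=0:+1/480 t=1:−1/48 t=2:+1/144 = -17/1440; (3j)²=289/13860 [(4 2 4; -1 0 1)], sign=+1
I_A²/I_B² = (1/462)/(289/13860) = 30/289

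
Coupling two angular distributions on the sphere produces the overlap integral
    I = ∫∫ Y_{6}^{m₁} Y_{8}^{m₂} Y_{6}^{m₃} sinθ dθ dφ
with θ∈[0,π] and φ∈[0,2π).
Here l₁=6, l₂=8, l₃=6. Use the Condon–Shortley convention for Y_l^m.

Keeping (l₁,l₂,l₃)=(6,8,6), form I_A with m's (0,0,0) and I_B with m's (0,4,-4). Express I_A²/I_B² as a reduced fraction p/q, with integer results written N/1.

Same 6,8,6: normalisation and zero-m 3j drop out of the ratio.
A: Δ: 8! 4! 8! / 21! → 1/1309458150; sum: t=2:+1/49766400 t=3:−1/3110400 t=4:+1/1327104 t=5:−1/3110400 t=6:+1/49766400 = 1/6635520; 3j²(6 8 6; 0 0 0) = Δ·Π!·Σ² = 350/46189  (sign +1)
B: Δ: 8! 4! 8! / 21! → 1/1309458150; sum: t=4:+1/92897280 t=5:−1/21772800 t=6:+1/49766400 = -1/66355200; 3j²(6 8 6; 0 4 -4) = Δ·Π!·Σ² = 63/8398  (sign -1)
I_A²/I_B² = (350/46189)/(63/8398) = 100/99

100/99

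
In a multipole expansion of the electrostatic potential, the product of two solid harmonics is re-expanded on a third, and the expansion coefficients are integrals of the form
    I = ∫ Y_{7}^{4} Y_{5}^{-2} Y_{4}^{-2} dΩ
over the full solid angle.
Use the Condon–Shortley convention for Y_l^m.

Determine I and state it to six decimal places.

Checks pass: Σm=0; 16 even; l₃=4∈[2,12].
(2·7+1)(2·5+1)(2·4+1) = 1485
Δ: 8! 6! 2! / 17! → 1/6126120
sum: t=3:−1/69120 t=4:+1/20736 t=5:−1/69120 = 1/51840
3j²(7 5 4; 0 0 0) = Δ·Π!·Σ² = 280/21879  (sign +1)
sum: t=1:−1/483840 t=2:+1/172800 t=3:−1/1036800 = 1/362880
3j²(7 5 4; 4 -2 -2) = Δ·Π!·Σ² = 20/1547  (sign +1)
combine: 4πI² = 1485·280/21879·20/1547 = 12000/48841
take √, sign +1: I = 0.13982777

0.139828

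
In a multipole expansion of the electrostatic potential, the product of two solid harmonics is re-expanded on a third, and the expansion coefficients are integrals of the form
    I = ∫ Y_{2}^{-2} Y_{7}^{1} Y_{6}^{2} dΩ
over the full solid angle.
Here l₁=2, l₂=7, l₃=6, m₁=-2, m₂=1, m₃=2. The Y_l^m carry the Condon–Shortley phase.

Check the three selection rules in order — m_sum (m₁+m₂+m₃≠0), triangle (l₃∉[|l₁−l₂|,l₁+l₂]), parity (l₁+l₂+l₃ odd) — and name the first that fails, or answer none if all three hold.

m_sum

azimuthal sum: -2 + 1 + 2 = 1  ✗
5 ≤ 6 ≤ 9 (triangle on l)
L = 2 + 7 + 6 = 15 (odd)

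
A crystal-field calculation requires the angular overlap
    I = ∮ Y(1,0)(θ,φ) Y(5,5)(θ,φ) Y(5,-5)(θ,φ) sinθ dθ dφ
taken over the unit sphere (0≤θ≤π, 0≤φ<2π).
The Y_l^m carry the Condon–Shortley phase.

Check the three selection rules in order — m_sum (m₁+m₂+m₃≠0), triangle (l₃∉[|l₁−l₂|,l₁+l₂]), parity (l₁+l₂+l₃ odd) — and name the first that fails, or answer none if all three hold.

parity

azimuthal sum: 0 + 5 − 5 = 0  ✓
4 ≤ 5 ≤ 6 (triangle on l)  ✓
L = 1 + 5 + 5 = 11 (odd)  ✗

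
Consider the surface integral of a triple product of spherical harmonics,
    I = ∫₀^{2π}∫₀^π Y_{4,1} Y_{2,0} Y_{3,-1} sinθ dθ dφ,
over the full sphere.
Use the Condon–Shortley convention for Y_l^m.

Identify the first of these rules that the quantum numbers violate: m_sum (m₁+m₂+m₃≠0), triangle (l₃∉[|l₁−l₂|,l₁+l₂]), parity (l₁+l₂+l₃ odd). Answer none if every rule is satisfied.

azimuthal sum: 1 + 0 − 1 = 0  ✓
2 ≤ 3 ≤ 6 (triangle on l)  ✓
L = 4 + 2 + 3 = 9 (odd)  ✗

parity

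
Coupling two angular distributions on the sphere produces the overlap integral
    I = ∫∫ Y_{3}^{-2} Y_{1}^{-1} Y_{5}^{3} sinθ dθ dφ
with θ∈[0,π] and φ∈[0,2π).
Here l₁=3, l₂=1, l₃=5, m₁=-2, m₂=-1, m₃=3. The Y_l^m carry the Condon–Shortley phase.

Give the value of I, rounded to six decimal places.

0.000000

triangle: need 2≤l₃≤4, have 5; I=0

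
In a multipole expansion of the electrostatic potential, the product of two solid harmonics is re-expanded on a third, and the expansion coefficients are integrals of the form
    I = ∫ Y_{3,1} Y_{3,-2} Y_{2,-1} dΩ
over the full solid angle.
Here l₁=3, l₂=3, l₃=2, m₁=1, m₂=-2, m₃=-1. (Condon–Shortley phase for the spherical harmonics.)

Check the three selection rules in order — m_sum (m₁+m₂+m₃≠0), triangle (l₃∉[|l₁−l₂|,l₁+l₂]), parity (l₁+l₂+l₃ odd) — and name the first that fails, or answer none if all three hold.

Σmᵢ = -2  ✗
l₃∈[|l₁−l₂|,l₁+l₂]=[0,6], have l₃=2
Σlᵢ = 8 ⇒ even

m_sum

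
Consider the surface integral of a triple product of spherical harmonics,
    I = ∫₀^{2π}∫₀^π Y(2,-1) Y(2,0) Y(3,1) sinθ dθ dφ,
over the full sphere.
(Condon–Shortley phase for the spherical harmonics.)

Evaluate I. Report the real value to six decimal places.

0.000000

l₁+l₂+l₃=7 is odd: 3j(l;000)=0 ⇒ I=0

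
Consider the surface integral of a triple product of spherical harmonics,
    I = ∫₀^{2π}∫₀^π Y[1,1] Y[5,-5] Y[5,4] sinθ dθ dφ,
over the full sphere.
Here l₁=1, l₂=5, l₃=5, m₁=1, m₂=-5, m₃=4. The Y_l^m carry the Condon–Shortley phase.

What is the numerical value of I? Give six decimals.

l₁+l₂+l₃=11 is odd: 3j(l;000)=0 ⇒ I=0

0.000000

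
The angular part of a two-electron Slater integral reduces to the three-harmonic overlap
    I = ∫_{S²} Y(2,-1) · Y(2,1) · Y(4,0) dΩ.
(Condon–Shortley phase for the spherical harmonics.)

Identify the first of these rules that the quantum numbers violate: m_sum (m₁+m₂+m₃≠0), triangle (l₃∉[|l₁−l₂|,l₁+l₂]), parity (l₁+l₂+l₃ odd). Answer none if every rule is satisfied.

Σmᵢ = 0  ✓
l₃∈[|l₁−l₂|,l₁+l₂]=[0,4], have l₃=4  ✓
Σlᵢ = 8 ⇒ even  ✓

none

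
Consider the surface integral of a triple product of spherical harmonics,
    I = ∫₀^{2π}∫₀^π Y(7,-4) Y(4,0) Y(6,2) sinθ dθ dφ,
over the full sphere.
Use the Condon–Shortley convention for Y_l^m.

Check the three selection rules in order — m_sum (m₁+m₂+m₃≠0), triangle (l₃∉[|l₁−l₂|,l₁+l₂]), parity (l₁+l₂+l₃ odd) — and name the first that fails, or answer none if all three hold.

m_sum

m₁+m₂+m₃ = -4 + 0 + 2 = -2  ✗
triangle: |7−4|=3 ≤ l₃=6 ≤ 7+4=11
parity: l₁+l₂+l₃ = 17 is odd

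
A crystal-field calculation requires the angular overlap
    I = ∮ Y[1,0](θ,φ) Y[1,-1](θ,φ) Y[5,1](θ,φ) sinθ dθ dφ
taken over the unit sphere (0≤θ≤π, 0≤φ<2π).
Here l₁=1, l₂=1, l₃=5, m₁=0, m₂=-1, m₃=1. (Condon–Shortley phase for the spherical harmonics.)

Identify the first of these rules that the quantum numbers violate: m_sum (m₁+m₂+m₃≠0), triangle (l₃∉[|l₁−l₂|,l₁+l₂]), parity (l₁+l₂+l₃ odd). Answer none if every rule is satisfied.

triangle

azimuthal sum: 0 − 1 + 1 = 0  ✓
0 ≤ 5 ≤ 2 (triangle on l)  ✗
L = 1 + 1 + 5 = 7 (odd)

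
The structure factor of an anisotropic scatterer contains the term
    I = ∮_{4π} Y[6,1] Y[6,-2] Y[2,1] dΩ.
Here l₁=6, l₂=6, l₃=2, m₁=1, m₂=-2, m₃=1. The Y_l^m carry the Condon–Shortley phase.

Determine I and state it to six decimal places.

m-sum 0 ✓  L=14 even ✓  0≤2≤12 ✓
Π(2lᵢ+1) = 13×13×5 = 845
triangle coeff Δ(6,6,2) = 1/90090
Σ_t [4,6]: t=4:+1/69120 t=5:−1/14400 t=6:+1/69120 = -7/172800
(3j)²=14/715 [(6 6 2; 0 0 0)], sign=-1
Σ_t [3,4]: t=3:−1/60480 t=4:+1/34560 = 1/80640
(3j)²=6/1001 [(6 6 2; 1 -2 1)], sign=-1
⇒ 4πI² = 12/121
I = (+1)√(12/121/(4π)) = 0.08883682

0.088837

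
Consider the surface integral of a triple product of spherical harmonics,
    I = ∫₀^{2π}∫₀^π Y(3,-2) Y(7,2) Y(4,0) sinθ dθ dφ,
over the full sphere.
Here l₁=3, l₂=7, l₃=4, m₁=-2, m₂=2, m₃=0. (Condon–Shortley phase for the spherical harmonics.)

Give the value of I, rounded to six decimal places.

Rules hold: Σm=0, L=14 even, 4≤4≤10.
N = 7·15·9 = 945
Δ = 6!·0!·8!/15! = 1/45045
Racah Σ t=3..3: t=3:−1/20736 = -1/20736
⇒ 3j(3 7 4; 0 0 0)² = 35/1287, sgn -1
Racah Σ t=5..5: t=5:−1/69120 = -1/69120
⇒ 3j(3 7 4; -2 2 0)² = 2/143, sgn -1
4πI² = N·(3j₀)²·(3jₘ)² = 7350/20449
I = +1·√(0.359431/4π) = 0.16912301

0.169123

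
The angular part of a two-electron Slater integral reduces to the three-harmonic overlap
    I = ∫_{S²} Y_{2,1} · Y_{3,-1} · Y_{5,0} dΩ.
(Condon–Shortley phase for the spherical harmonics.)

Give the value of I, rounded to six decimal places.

0.169433

m-sum 0 ✓  L=10 even ✓  1≤5≤5 ✓
Π(2lᵢ+1) = 5×7×11 = 385
triangle coeff Δ(2,3,5) = 1/2310
Σ_t [0,0]: t=0:+1/144 = 1/144
(3j)²=10/231 [(2 3 5; 0 0 0)], sign=-1
Σ_t [0,0]: t=0:+1/288 = 1/288
(3j)²=5/231 [(2 3 5; 1 -1 0)], sign=-1
⇒ 4πI² = 250/693
I = (+1)√(250/693/(4π)) = 0.16943318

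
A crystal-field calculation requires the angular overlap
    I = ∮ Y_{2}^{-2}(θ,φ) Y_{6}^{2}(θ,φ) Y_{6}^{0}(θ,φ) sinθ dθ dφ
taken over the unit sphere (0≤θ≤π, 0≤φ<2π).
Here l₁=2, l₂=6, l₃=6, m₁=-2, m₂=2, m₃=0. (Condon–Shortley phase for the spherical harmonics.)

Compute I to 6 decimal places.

-0.191909

Rules hold: Σm=0, L=14 even, 4≤6≤8.
N = 5·13·13 = 845
Δ = 2!·2!·10!/15! = 1/90090
Racah Σ t=0..2: t=0:+1/69120 t=1:−1/14400 t=2:+1/69120 = -7/172800
⇒ 3j(2 6 6; 0 0 0)² = 14/715, sgn -1
Racah Σ t=2..2: t=2:+1/69120 = 1/69120
⇒ 3j(2 6 6; -2 2 0)² = 4/143, sgn +1
4πI² = N·(3j₀)²·(3jₘ)² = 56/121
I = -1·√(0.46281/4π) = -0.19190947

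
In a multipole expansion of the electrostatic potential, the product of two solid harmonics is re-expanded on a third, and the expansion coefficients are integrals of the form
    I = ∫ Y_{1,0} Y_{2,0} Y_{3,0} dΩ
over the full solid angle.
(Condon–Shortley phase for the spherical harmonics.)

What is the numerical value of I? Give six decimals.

0.247767

Rules hold: Σm=0, L=6 even, 1≤3≤3.
N = 3·5·7 = 105
Δ = 0!·2!·4!/7! = 1/105
Racah Σ t=0..0: t=0:+1/4 = 1/4
⇒ 3j(1 2 3; 0 0 0)² = 3/35, sgn -1
(m-triple is (0,0,0) — same symbol as above.)
4πI² = N·(3j₀)²·(3jₘ)² = 27/35
I = +1·√(0.771429/4π) = 0.24776670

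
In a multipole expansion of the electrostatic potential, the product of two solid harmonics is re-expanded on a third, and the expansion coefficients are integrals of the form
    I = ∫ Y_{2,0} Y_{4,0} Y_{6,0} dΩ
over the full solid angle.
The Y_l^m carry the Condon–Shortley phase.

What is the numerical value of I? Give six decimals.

m-sum 0 ✓  L=12 even ✓  2≤6≤6 ✓
Π(2lᵢ+1) = 5×9×13 = 585
triangle coeff Δ(2,4,6) = 1/6435
Σ_t [0,0]: t=0:+1/2304 = 1/2304
(3j)²=5/143 [(2 4 6; 0 0 0)], sign=+1
(m-triple is (0,0,0) — same symbol as above.)
⇒ 4πI² = 1125/1573
I = (+1)√(1125/1573/(4π)) = 0.23856513

0.238565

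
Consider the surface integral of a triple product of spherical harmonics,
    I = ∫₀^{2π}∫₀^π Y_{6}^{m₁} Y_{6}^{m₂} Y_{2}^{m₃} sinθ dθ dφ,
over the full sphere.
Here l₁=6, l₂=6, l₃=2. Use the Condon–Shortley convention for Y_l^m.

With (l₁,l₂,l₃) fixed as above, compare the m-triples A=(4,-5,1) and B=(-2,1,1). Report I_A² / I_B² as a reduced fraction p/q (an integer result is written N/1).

99/20

Same 6,6,2: normalisation and zero-m 3j drop out of the ratio.
A: Δ: 10! 2! 2! / 15! → 1/90090; sum: t=0:+1/7257600 t=1:−1/725760 = -1/806400; 3j²(6 6 2; 4 -5 1) = Δ·Π!·Σ² = 27/910  (sign +1)
B: Δ: 10! 2! 2! / 15! → 1/90090; sum: t=6:+1/34560 t=7:−1/60480 = 1/80640; 3j²(6 6 2; -2 1 1) = Δ·Π!·Σ² = 6/1001  (sign -1)
I_A²/I_B² = (27/910)/(6/1001) = 99/20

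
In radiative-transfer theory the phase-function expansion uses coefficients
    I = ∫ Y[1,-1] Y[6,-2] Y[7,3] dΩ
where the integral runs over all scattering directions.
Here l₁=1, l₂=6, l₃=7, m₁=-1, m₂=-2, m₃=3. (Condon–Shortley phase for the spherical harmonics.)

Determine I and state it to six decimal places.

Checks pass: Σm=0; 14 even; l₃=7∈[5,7].
(2·1+1)(2·6+1)(2·7+1) = 585
Δ: 0! 2! 12! / 15! → 1/1365
sum: t=0:+1/518400 = 1/518400
3j²(1 6 7; 0 0 0) = Δ·Π!·Σ² = 7/195  (sign -1)
sum: t=0:+1/1935360 = 1/1935360
3j²(1 6 7; -1 -2 3) = Δ·Π!·Σ² = 3/91  (sign +1)
combine: 4πI² = 585·7/195·3/91 = 9/13
take √, sign -1: I = -0.23471705

-0.234717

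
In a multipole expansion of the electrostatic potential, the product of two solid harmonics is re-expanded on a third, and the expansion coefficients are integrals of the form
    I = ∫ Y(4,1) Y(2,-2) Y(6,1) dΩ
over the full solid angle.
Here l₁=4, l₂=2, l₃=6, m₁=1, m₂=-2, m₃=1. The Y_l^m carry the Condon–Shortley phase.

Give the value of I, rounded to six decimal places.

Checks pass: Σm=0; 12 even; l₃=6∈[2,6].
(2·4+1)(2·2+1)(2·6+1) = 585
Δ: 0! 8! 4! / 13! → 1/6435
sum: t=0:+1/2304 = 1/2304
3j²(4 2 6; 0 0 0) = Δ·Π!·Σ² = 5/143  (sign +1)
sum: t=0:+1/17280 = 1/17280
3j²(4 2 6; 1 -2 1) = Δ·Π!·Σ² = 7/1287  (sign -1)
combine: 4πI² = 585·5/143·7/1287 = 175/1573
take √, sign -1: I = -0.09409136

-0.094091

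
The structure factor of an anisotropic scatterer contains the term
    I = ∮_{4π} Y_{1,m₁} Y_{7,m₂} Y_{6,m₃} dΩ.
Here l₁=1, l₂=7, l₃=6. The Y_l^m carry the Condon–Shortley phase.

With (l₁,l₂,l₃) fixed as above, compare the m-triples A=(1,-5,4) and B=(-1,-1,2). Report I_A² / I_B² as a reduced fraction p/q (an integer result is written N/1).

Same 1,7,6: normalisation and zero-m 3j drop out of the ratio.
A: Δ: 2! 0! 12! / 15! → 1/1365; sum: t=0:+1/14515200 = 1/14515200; 3j²(1 7 6; 1 -5 4) = Δ·Π!·Σ² = 22/455  (sign +1)
B: Δ: 2! 0! 12! / 15! → 1/1365; sum: t=2:+1/1935360 = 1/1935360; 3j²(1 7 6; -1 -1 2) = Δ·Π!·Σ² = 1/91  (sign +1)
I_A²/I_B² = (22/455)/(1/91) = 22/5

22/5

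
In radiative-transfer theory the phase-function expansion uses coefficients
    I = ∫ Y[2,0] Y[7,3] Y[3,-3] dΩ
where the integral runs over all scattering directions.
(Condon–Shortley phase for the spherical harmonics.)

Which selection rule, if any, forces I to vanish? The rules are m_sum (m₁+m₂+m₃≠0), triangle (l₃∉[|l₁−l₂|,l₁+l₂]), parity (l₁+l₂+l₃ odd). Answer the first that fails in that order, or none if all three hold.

azimuthal sum: 0 + 3 − 3 = 0  ✓
5 ≤ 3 ≤ 9 (triangle on l)  ✗
L = 2 + 7 + 3 = 12 (even)

triangle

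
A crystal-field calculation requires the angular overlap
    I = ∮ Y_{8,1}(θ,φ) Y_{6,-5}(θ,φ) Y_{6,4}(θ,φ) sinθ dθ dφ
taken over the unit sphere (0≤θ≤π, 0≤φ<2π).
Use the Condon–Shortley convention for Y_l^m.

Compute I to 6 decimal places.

-0.130287

Rules hold: Σm=0, L=20 even, 2≤6≤14.
N = 17·13·13 = 2873
Δ = 8!·8!·4!/21! = 1/1309458150
Racah Σ t=2..6: t=2:+1/49766400 t=3:−1/3110400 t=4:+1/1327104 t=5:−1/3110400 t=6:+1/49766400 = 1/6635520
⇒ 3j(8 6 6; 0 0 0)² = 350/46189, sgn +1
Racah Σ t=0..1: t=0:+1/1219276800 t=1:−1/174182400 = -1/203212800
⇒ 3j(8 6 6; 1 -5 4)² = 288/29393, sgn -1
4πI² = N·(3j₀)²·(3jₘ)² = 14400/67507
I = -1·√(0.213311/4π) = -0.13028725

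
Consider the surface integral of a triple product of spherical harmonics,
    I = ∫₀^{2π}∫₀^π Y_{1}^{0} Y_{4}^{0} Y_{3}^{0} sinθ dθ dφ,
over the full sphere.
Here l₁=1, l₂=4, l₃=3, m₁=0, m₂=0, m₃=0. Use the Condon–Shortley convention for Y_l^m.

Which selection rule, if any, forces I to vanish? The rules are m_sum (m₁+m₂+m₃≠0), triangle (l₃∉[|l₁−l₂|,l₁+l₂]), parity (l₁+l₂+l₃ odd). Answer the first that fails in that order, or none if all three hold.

m₁+m₂+m₃ = 0 + 0 + 0 = 0  ✓
triangle: |1−4|=3 ≤ l₃=3 ≤ 1+4=5  ✓
parity: l₁+l₂+l₃ = 8 is even  ✓

none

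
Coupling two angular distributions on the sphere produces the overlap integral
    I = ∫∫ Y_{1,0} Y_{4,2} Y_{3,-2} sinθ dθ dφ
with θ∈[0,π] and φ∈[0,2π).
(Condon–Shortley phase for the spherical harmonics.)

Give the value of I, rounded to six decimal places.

Rules hold: Σm=0, L=8 even, 3≤3≤5.
N = 3·9·7 = 189
Δ = 2!·0!·6!/9! = 1/252
Racah Σ t=1..1: t=1:−1/36 = -1/36
⇒ 3j(1 4 3; 0 0 0)² = 4/63, sgn +1
Racah Σ t=1..1: t=1:−1/120 = -1/120
⇒ 3j(1 4 3; 0 2 -2)² = 1/21, sgn +1
4πI² = N·(3j₀)²·(3jₘ)² = 4/7
I = +1·√(0.571429/4π) = 0.21324362

0.213244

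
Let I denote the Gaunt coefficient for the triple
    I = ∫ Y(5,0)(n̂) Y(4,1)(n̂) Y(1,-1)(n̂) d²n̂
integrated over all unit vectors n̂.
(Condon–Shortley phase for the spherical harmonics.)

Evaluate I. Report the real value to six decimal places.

0.155288

Checks pass: Σm=0; 10 even; l₃=1∈[1,9].
(2·5+1)(2·4+1)(2·1+1) = 297
Δ: 8! 2! 0! / 11! → 1/495
sum: t=4:+1/576 = 1/576
3j²(5 4 1; 0 0 0) = Δ·Π!·Σ² = 5/99  (sign -1)
sum: t=5:−1/1440 = -1/1440
3j²(5 4 1; 0 1 -1) = Δ·Π!·Σ² = 2/99  (sign -1)
combine: 4πI² = 297·5/99·2/99 = 10/33
take √, sign +1: I = 0.15528807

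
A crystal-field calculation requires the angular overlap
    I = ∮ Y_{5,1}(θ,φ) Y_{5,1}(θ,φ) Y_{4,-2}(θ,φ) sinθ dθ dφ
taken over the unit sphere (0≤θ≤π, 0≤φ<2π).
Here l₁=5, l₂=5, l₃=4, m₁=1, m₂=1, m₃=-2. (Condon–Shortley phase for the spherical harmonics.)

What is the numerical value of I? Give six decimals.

Rules hold: Σm=0, L=14 even, 0≤4≤10.
N = 11·11·9 = 1089
Δ = 6!·4!·4!/15! = 1/3153150
Racah Σ t=1..5: t=1:−1/69120 t=2:+1/1728 t=3:−1/576 t=4:+1/1728 t=5:−1/69120 = -7/11520
⇒ 3j(5 5 4; 0 0 0)² = 2/143, sgn -1
Racah Σ t=2..4: t=2:+1/4608 t=3:−1/1296 t=4:+1/4608 = -7/20736
⇒ 3j(5 5 4; 1 1 -2)² = 20/1287, sgn -1
4πI² = N·(3j₀)²·(3jₘ)² = 40/169
I = +1·√(0.236686/4π) = 0.13724032

0.137240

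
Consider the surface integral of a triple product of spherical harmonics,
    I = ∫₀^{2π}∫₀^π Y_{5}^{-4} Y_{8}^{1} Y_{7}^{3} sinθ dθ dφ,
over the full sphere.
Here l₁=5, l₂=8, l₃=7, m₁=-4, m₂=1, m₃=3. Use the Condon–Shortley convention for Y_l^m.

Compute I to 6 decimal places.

-0.138190

m-sum 0 ✓  L=20 even ✓  3≤7≤13 ✓
Π(2lᵢ+1) = 11×17×15 = 2805
triangle coeff Δ(5,8,7) = 1/814773960
Σ_t [1,5]: t=1:−1/87091200 t=2:+1/4976640 t=3:−1/2073600 t=4:+1/4976640 t=5:−1/87091200 = -1/9676800
(3j)²=360/46189 [(5 8 7; 0 0 0)], sign=+1
Σ_t [5,6]: t=5:−1/49766400 t=6:+1/130636800 = -13/1045094400
(3j)²=39/3553 [(5 8 7; -4 1 3)], sign=-1
⇒ 4πI² = 16200/67507
I = (-1)√(16200/67507/(4π)) = -0.13819049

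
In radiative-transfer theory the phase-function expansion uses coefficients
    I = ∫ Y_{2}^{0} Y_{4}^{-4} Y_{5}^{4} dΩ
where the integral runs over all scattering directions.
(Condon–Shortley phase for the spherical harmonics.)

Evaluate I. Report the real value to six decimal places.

l₁+l₂+l₃=11 is odd: 3j(l;000)=0 ⇒ I=0

0.000000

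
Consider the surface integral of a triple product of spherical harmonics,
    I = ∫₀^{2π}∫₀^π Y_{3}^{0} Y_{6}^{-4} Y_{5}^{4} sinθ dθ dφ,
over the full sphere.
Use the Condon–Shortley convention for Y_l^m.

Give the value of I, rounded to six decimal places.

-0.139560

m-sum 0 ✓  L=14 even ✓  3≤5≤9 ✓
Π(2lᵢ+1) = 7×13×11 = 1001
triangle coeff Δ(3,6,5) = 1/675675
Σ_t [1,3]: t=1:−1/8640 t=2:+1/2304 t=3:−1/8640 = 7/34560
(3j)²=7/429 [(3 6 5; 0 0 0)], sign=-1
Σ_t [1,2]: t=1:−1/60480 t=2:+1/161280 = -1/96768
(3j)²=15/1001 [(3 6 5; 0 -4 4)], sign=+1
⇒ 4πI² = 35/143
I = (-1)√(35/143/(4π)) = -0.13956004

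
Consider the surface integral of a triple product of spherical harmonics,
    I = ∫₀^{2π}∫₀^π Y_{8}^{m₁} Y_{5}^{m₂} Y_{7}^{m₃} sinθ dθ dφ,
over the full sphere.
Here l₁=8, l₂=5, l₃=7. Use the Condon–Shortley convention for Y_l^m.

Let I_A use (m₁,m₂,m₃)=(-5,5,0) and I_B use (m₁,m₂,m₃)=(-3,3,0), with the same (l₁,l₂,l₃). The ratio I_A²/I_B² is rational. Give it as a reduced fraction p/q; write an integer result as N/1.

325/192

l's match ⇒ only the (l;m) 3-j factors differ between A and B.
A: triangle coeff Δ(8,5,7) = 1/814773960; Σ_t [6,6]: t=6:+1/522547200 = 1/522547200; (3j)²=5/323 [(8 5 7; -5 5 0)], sign=-1
B: triangle coeff Δ(8,5,7) = 1/814773960; Σ_t [4,6]: t=4:+1/34836480 t=5:−1/12441600 t=6:+1/41472000 = -1/36288000; (3j)²=192/20995 [(8 5 7; -3 3 0)], sign=+1
I_A²/I_B² = (5/323)/(192/20995) = 325/192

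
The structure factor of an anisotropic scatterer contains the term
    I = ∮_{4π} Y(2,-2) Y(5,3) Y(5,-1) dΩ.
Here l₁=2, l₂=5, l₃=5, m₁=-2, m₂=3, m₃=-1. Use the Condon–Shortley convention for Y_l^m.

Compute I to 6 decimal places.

0.171169

Rules hold: Σm=0, L=12 even, 3≤5≤7.
N = 5·11·11 = 605
Δ = 2!·2!·8!/13! = 1/38610
Racah Σ t=0..2: t=0:+1/2880 t=1:−1/576 t=2:+1/2880 = -1/960
⇒ 3j(2 5 5; 0 0 0)² = 10/429, sgn +1
Racah Σ t=2..2: t=2:+1/5760 = 1/5760
⇒ 3j(2 5 5; -2 3 -1)² = 56/2145, sgn +1
4πI² = N·(3j₀)²·(3jₘ)² = 560/1521
I = +1·√(0.368179/4π) = 0.17116875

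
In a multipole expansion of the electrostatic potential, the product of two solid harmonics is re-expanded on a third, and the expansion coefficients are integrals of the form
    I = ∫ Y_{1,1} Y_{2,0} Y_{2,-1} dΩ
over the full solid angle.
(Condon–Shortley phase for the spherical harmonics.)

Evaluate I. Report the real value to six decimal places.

0.000000

L=5 odd ⇒ parity kills the (l;000) factor ⇒ I = 0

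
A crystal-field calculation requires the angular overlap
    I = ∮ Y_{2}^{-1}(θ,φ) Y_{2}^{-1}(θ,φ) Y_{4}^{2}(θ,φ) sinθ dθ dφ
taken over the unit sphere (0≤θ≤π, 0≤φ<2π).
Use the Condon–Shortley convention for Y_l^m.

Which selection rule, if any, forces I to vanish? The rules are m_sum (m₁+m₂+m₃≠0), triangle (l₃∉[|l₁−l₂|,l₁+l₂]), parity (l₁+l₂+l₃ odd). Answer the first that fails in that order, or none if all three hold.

none

m₁+m₂+m₃ = -1 − 1 + 2 = 0  ✓
triangle: |2−2|=0 ≤ l₃=4 ≤ 2+2=4  ✓
parity: l₁+l₂+l₃ = 8 is even  ✓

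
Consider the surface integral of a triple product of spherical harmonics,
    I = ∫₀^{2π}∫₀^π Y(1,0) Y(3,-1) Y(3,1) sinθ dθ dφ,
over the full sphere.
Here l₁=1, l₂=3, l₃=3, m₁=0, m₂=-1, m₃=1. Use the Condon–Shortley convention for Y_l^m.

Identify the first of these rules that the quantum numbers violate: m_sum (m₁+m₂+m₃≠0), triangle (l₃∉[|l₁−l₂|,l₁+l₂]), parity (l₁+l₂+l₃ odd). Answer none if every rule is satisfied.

parity

Σmᵢ = 0  ✓
l₃∈[|l₁−l₂|,l₁+l₂]=[2,4], have l₃=3  ✓
Σlᵢ = 7 ⇒ odd  ✗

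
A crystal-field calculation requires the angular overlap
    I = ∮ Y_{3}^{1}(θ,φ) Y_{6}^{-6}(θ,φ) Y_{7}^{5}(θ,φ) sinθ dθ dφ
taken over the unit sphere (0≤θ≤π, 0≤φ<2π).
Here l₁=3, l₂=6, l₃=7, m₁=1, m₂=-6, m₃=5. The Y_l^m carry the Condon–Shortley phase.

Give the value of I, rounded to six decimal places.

0.138620

Checks pass: Σm=0; 16 even; l₃=7∈[3,9].
(2·3+1)(2·6+1)(2·7+1) = 1365
Δ: 2! 4! 10! / 17! → 1/2042040
sum: t=0:+1/207360 t=1:−1/57600 t=2:+1/207360 = -1/129600
3j²(3 6 7; 0 0 0) = Δ·Π!·Σ² = 168/12155  (sign +1)
sum: t=0:+1/29030400 = 1/29030400
3j²(3 6 7; 1 -6 5) = Δ·Π!·Σ² = 99/7735  (sign +1)
combine: 4πI² = 1365·168/12155·99/7735 = 4536/18785
take √, sign +1: I = 0.13862003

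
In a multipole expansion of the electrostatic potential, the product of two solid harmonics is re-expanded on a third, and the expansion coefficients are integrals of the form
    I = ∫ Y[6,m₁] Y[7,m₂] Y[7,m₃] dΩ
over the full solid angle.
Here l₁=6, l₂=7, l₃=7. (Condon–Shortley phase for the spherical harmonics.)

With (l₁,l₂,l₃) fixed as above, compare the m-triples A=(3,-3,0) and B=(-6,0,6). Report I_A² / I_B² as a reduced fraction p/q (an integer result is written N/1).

2560/1573

Shared (l₁,l₂,l₃)=(6,7,7): N and (l;000)² cancel in I_A²/I_B².
A: Δ = 6!·6!·8!/21! = 1/2444321880; Racah Σ t=0..3: t=0:+1/14929920 t=1:−1/4147200 t=2:+1/8294400 t=3:−1/130636800 = -1/16329600; ⇒ 3j(6 7 7; 3 -3 0)² = 1024/138567, sgn +1
B: Δ = 6!·6!·8!/21! = 1/2444321880; Racah Σ t=6..6: t=6:+1/2612736000 = 1/2612736000; ⇒ 3j(6 7 7; -6 0 6)² = 22/4845, sgn -1
I_A²/I_B² = (1024/138567)/(22/4845) = 2560/1573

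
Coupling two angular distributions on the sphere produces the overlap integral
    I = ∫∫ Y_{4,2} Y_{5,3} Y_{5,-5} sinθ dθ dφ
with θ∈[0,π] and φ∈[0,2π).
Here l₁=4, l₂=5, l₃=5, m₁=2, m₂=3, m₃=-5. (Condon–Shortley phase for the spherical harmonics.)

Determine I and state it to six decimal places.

Rules hold: Σm=0, L=14 even, 1≤5≤9.
N = 9·11·11 = 1089
Δ = 4!·4!·6!/15! = 1/3153150
Racah Σ t=0..4: t=0:+1/69120 t=1:−1/1728 t=2:+1/576 t=3:−1/1728 t=4:+1/69120 = 7/11520
⇒ 3j(4 5 5; 0 0 0)² = 2/143, sgn -1
Racah Σ t=2..2: t=2:+1/69120 = 1/69120
⇒ 3j(4 5 5; 2 3 -5)² = 4/143, sgn +1
4πI² = N·(3j₀)²·(3jₘ)² = 72/169
I = -1·√(0.426036/4π) = -0.18412721

-0.184127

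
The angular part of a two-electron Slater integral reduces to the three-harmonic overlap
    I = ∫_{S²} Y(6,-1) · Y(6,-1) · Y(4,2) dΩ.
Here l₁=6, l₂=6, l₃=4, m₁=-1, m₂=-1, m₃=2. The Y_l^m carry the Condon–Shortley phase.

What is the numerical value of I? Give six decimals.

Checks pass: Σm=0; 16 even; l₃=4∈[0,12].
(2·6+1)(2·6+1)(2·4+1) = 1521
Δ: 8! 4! 4! / 17! → 1/15315300
sum: t=2:+1/829440 t=3:−1/25920 t=4:+1/9216 t=5:−1/25920 t=6:+1/829440 = 7/207360
3j²(6 6 4; 0 0 0) = Δ·Π!·Σ² = 28/2431  (sign +1)
sum: t=3:−1/69120 t=4:+1/20736 t=5:−1/69120 = 1/51840
3j²(6 6 4; -1 -1 2) = Δ·Π!·Σ² = 280/21879  (sign +1)
combine: 4πI² = 1521·28/2431·280/21879 = 7840/34969
take √, sign +1: I = 0.13357079

0.133571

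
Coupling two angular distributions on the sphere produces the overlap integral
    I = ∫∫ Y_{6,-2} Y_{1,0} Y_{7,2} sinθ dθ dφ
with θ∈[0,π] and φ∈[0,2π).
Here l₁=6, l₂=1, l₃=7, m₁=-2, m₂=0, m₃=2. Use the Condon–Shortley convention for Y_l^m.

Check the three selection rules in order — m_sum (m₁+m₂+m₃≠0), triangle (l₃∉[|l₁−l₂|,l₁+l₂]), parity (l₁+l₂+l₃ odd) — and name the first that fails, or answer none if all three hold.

none

azimuthal sum: -2 + 0 + 2 = 0  ✓
5 ≤ 7 ≤ 7 (triangle on l)  ✓
L = 6 + 1 + 7 = 14 (even)  ✓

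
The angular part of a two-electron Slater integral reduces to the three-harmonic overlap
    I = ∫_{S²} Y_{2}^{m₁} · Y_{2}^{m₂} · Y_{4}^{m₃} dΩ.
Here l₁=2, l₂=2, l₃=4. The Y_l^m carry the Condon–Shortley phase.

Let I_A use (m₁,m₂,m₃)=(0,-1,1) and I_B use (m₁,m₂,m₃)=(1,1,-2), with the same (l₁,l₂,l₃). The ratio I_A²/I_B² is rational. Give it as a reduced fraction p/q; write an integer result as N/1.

3/4

Same 2,2,4: normalisation and zero-m 3j drop out of the ratio.
A: Δ: 0! 4! 4! / 9! → 1/630; sum: t=0:+1/24 = 1/24; 3j²(2 2 4; 0 -1 1) = Δ·Π!·Σ² = 1/21  (sign -1)
B: Δ: 0! 4! 4! / 9! → 1/630; sum: t=0:+1/36 = 1/36; 3j²(2 2 4; 1 1 -2) = Δ·Π!·Σ² = 4/63  (sign +1)
I_A²/I_B² = (1/21)/(4/63) = 3/4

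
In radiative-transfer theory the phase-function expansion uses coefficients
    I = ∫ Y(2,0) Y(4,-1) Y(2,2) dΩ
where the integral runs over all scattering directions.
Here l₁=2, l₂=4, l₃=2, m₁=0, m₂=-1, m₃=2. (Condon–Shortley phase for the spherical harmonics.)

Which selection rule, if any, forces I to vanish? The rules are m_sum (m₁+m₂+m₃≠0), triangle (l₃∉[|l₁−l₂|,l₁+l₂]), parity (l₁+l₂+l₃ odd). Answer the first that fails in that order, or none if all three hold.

Σmᵢ = 1  ✗
l₃∈[|l₁−l₂|,l₁+l₂]=[2,6], have l₃=2
Σlᵢ = 8 ⇒ even

m_sum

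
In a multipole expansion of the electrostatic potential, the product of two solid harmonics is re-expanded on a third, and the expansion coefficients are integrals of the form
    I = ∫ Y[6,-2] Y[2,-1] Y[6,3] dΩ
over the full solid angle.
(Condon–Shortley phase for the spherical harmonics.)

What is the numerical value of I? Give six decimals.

m-sum 0 ✓  L=14 even ✓  4≤6≤8 ✓
Π(2lᵢ+1) = 13×5×13 = 845
triangle coeff Δ(6,2,6) = 1/90090
Σ_t [0,2]: t=0:+1/69120 t=1:−1/14400 t=2:+1/69120 = -7/172800
(3j)²=14/715 [(6 2 6; 0 0 0)], sign=-1
Σ_t [0,1]: t=0:+1/161280 t=1:−1/60480 = -1/96768
(3j)²=15/1001 [(6 2 6; -2 -1 3)], sign=+1
⇒ 4πI² = 30/121
I = (-1)√(30/121/(4π)) = -0.14046335

-0.140463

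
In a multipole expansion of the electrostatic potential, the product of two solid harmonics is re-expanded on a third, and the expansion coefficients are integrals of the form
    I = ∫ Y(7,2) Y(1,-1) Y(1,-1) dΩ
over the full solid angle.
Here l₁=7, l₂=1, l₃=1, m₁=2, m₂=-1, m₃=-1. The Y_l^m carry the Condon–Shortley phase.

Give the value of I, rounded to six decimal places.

0.000000

triangle: need 6≤l₃≤8, have 1; I=0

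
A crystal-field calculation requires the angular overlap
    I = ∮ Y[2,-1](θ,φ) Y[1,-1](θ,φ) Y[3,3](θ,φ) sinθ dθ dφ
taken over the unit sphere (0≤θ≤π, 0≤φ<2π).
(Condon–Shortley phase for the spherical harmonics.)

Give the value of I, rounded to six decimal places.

0.000000

-1 − 1 + 3 = 1 ≠ 0: azimuthal integral kills it; I = 0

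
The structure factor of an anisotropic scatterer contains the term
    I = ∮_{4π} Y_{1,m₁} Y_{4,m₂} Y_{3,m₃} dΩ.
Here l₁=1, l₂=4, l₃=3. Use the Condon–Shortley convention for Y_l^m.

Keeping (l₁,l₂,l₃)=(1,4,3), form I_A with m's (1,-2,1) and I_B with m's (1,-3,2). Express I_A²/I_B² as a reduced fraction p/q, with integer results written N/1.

5/7

l's match ⇒ only the (l;m) 3-j factors differ between A and B.
A: triangle coeff Δ(1,4,3) = 1/252; Σ_t [0,0]: t=0:+1/96 = 1/96; (3j)²=5/84 [(1 4 3; 1 -2 1)], sign=+1
B: triangle coeff Δ(1,4,3) = 1/252; Σ_t [0,0]: t=0:+1/240 = 1/240; (3j)²=1/12 [(1 4 3; 1 -3 2)], sign=-1
I_A²/I_B² = (5/84)/(1/12) = 5/7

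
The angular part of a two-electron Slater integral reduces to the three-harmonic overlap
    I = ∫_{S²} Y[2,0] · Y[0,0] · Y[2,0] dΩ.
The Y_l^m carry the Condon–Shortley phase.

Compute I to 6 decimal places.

Checks pass: Σm=0; 4 even; l₃=2∈[2,2].
(2·2+1)(2·0+1)(2·2+1) = 25
Δ: 0! 4! 0! / 5! → 1/5
sum: t=0:+1/4 = 1/4
3j²(2 0 2; 0 0 0) = Δ·Π!·Σ² = 1/5  (sign +1)
(m-triple is (0,0,0) — same symbol as above.)
combine: 4πI² = 25·1/5·1/5 = 1/1
take √, sign +1: I = 0.28209479

0.282095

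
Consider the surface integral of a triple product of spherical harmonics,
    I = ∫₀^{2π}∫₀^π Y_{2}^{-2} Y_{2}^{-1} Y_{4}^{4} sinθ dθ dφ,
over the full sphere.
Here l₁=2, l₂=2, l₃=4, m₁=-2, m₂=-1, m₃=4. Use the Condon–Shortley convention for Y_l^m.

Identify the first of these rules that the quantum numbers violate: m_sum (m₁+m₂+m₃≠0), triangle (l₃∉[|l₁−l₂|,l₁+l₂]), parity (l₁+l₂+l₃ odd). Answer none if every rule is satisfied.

m_sum

m₁+m₂+m₃ = -2 − 1 + 4 = 1  ✗
triangle: |2−2|=0 ≤ l₃=4 ≤ 2+2=4
parity: l₁+l₂+l₃ = 8 is even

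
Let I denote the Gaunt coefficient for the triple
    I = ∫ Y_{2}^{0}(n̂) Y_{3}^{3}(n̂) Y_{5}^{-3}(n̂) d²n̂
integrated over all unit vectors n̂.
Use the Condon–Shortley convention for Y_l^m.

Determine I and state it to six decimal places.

Rules hold: Σm=0, L=10 even, 1≤5≤5.
N = 5·7·11 = 385
Δ = 0!·4!·6!/11! = 1/2310
Racah Σ t=0..0: t=0:+1/144 = 1/144
⇒ 3j(2 3 5; 0 0 0)² = 10/231, sgn -1
Racah Σ t=0..0: t=0:+1/2880 = 1/2880
⇒ 3j(2 3 5; 0 3 -3)² = 2/165, sgn +1
4πI² = N·(3j₀)²·(3jₘ)² = 20/99
I = -1·√(0.20202/4π) = -0.12679218

-0.126792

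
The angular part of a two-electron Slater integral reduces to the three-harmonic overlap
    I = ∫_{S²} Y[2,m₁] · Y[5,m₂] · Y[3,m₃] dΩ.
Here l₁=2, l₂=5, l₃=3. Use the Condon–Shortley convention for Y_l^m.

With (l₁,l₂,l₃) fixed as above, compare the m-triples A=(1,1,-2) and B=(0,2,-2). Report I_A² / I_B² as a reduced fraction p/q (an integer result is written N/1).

8/21

Same 2,5,3: normalisation and zero-m 3j drop out of the ratio.
A: Δ: 4! 0! 6! / 11! → 1/2310; sum: t=1:−1/720 = -1/720; 3j²(2 5 3; 1 1 -2) = Δ·Π!·Σ² = 4/385  (sign +1)
B: Δ: 4! 0! 6! / 11! → 1/2310; sum: t=2:+1/480 = 1/480; 3j²(2 5 3; 0 2 -2) = Δ·Π!·Σ² = 3/110  (sign -1)
I_A²/I_B² = (4/385)/(3/110) = 8/21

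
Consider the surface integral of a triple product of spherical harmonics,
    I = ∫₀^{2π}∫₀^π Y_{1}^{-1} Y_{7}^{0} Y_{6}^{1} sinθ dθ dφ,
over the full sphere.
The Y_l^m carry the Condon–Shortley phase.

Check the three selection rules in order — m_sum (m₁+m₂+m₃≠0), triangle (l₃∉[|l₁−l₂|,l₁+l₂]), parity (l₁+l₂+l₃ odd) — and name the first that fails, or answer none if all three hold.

none

azimuthal sum: -1 + 0 + 1 = 0  ✓
6 ≤ 6 ≤ 8 (triangle on l)  ✓
L = 1 + 7 + 6 = 14 (even)  ✓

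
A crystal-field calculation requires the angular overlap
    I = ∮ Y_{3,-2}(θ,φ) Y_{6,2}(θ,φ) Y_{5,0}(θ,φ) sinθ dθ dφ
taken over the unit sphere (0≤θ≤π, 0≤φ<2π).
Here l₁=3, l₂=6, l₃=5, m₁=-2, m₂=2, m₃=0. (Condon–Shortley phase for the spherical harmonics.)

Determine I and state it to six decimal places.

m-sum 0 ✓  L=14 even ✓  3≤5≤9 ✓
Π(2lᵢ+1) = 7×13×11 = 1001
triangle coeff Δ(3,6,5) = 1/675675
Σ_t [1,3]: t=1:−1/8640 t=2:+1/2304 t=3:−1/8640 = 7/34560
(3j)²=7/429 [(3 6 5; 0 0 0)], sign=-1
Σ_t [3,4]: t=3:−1/8640 t=4:+1/13824 = -1/23040
(3j)²=2/429 [(3 6 5; -2 2 0)], sign=+1
⇒ 4πI² = 98/1287
I = (-1)√(98/1287/(4π)) = -0.07784287

-0.077843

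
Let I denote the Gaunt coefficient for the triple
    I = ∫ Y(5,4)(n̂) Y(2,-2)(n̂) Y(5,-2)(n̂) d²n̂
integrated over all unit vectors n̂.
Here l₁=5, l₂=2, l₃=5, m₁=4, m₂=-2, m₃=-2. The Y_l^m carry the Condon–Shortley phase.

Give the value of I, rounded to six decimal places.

-0.137240

m-sum 0 ✓  L=12 even ✓  3≤5≤7 ✓
Π(2lᵢ+1) = 11×5×11 = 605
triangle coeff Δ(5,2,5) = 1/38610
Σ_t [0,2]: t=0:+1/2880 t=1:−1/576 t=2:+1/2880 = -1/960
(3j)²=10/429 [(5 2 5; 0 0 0)], sign=+1
Σ_t [0,0]: t=0:+1/20160 = 1/20160
(3j)²=12/715 [(5 2 5; 4 -2 -2)], sign=-1
⇒ 4πI² = 40/169
I = (-1)√(40/169/(4π)) = -0.13724032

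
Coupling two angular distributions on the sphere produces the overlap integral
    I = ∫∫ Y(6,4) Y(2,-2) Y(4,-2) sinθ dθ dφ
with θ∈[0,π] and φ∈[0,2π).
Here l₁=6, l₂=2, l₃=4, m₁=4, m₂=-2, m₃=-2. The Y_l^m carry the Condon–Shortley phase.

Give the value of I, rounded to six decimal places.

0.230476

Checks pass: Σm=0; 12 even; l₃=4∈[4,8].
(2·6+1)(2·2+1)(2·4+1) = 585
Δ: 4! 8! 0! / 13! → 1/6435
sum: t=2:+1/2304 = 1/2304
3j²(6 2 4; 0 0 0) = Δ·Π!·Σ² = 5/143  (sign +1)
sum: t=0:+1/34560 = 1/34560
3j²(6 2 4; 4 -2 -2) = Δ·Π!·Σ² = 14/429  (sign +1)
combine: 4πI² = 585·5/143·14/429 = 1050/1573
take √, sign +1: I = 0.23047581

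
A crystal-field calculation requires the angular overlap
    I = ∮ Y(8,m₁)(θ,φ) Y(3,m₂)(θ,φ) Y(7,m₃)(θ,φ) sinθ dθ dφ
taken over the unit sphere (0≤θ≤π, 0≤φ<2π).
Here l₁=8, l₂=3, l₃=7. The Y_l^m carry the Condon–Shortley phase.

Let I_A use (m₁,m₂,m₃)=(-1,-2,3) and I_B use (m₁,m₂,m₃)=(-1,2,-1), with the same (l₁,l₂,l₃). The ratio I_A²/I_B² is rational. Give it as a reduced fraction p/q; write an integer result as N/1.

1225/768

Shared (l₁,l₂,l₃)=(8,3,7): N and (l;000)² cancel in I_A²/I_B².
A: Δ = 4!·12!·2!/19! = 1/5290740; Racah Σ t=0..1: t=0:+1/52254720 t=1:−1/11612160 = -1/14929920; ⇒ 3j(8 3 7; -1 -2 3)² = 1225/75582, sgn -1
B: Δ = 4!·12!·2!/19! = 1/5290740; Racah Σ t=3..4: t=3:−1/6220800 t=4:+1/14515200 = -1/10886400; ⇒ 3j(8 3 7; -1 2 -1)² = 128/12597, sgn -1
I_A²/I_B² = (1225/75582)/(128/12597) = 1225/768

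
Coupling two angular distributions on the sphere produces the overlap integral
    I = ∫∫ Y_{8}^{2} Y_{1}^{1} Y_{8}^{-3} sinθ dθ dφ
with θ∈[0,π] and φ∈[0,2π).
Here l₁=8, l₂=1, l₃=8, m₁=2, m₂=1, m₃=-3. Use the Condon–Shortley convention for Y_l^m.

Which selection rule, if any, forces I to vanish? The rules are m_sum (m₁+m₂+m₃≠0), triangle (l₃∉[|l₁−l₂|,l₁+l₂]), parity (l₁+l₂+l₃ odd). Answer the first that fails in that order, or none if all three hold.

parity

m₁+m₂+m₃ = 2 + 1 − 3 = 0  ✓
triangle: |8−1|=7 ≤ l₃=8 ≤ 8+1=9  ✓
parity: l₁+l₂+l₃ = 17 is odd  ✗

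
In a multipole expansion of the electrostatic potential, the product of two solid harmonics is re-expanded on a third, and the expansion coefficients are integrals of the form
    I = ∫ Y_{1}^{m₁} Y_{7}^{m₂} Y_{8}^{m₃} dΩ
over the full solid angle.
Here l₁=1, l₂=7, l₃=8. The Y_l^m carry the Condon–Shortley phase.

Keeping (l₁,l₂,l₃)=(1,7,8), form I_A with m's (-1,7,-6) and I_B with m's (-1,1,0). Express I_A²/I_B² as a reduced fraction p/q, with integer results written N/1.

1/28

Shared (l₁,l₂,l₃)=(1,7,8): N and (l;000)² cancel in I_A²/I_B².
A: Δ = 0!·2!·14!/17! = 1/2040; Racah Σ t=0..0: t=0:+1/174356582400 = 1/174356582400; ⇒ 3j(1 7 8; -1 7 -6)² = 1/2040, sgn +1
B: Δ = 0!·2!·14!/17! = 1/2040; Racah Σ t=0..0: t=0:+1/58060800 = 1/58060800; ⇒ 3j(1 7 8; -1 1 0)² = 7/510, sgn +1
I_A²/I_B² = (1/2040)/(7/510) = 1/28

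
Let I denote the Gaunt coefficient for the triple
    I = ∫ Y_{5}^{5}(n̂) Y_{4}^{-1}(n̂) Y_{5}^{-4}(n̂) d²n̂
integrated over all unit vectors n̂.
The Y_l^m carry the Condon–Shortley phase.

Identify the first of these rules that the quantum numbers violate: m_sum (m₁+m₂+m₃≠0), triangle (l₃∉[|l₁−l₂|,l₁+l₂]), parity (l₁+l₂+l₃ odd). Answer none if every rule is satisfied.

m₁+m₂+m₃ = 5 − 1 − 4 = 0  ✓
triangle: |5−4|=1 ≤ l₃=5 ≤ 5+4=9  ✓
parity: l₁+l₂+l₃ = 14 is even  ✓

none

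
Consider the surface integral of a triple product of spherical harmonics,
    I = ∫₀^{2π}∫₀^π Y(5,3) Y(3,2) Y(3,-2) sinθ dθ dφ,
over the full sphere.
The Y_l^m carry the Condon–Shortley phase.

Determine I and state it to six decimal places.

Σmᵢ = 3 ≠ 0, so the φ-integral vanishes; I = 0

0.000000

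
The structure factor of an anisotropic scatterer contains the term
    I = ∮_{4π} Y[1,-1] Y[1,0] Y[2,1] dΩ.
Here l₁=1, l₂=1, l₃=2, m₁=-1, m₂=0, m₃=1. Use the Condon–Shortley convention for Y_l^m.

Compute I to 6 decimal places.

m-sum 0 ✓  L=4 even ✓  0≤2≤2 ✓
Π(2lᵢ+1) = 3×3×5 = 45
triangle coeff Δ(1,1,2) = 1/30
Σ_t [0,0]: t=0:+1/1 = 1/1
(3j)²=2/15 [(1 1 2; 0 0 0)], sign=+1
Σ_t [0,0]: t=0:+1/2 = 1/2
(3j)²=1/10 [(1 1 2; -1 0 1)], sign=-1
⇒ 4πI² = 3/5
I = (-1)√(3/5/(4π)) = -0.21850969

-0.218510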